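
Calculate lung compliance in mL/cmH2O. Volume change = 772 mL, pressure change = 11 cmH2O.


C = dV / dP
C = 772 / 11
C = 70.18 mL/cmH2O


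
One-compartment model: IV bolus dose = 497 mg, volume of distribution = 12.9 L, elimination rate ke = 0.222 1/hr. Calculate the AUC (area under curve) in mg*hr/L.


C0 = Dose/Vd = 497/12.9 = 38.5271 mg/L
AUC = C0/ke = 38.5271/0.222
AUC = 173.5 mg*hr/L


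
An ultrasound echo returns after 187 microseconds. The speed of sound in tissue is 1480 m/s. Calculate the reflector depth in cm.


depth = c * t / 2
t = 187 us = 1.8700e-04 s
depth = 1480 * 1.8700e-04 / 2
depth = 0.13838 m = 13.838 cm


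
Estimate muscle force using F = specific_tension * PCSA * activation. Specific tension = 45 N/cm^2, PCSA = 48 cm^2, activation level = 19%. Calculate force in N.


F = sigma * PCSA * activation
F = 45 * 48 * 0.19
F = 410.4 N


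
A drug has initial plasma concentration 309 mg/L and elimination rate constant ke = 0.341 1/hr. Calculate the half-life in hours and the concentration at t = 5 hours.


t_half = ln(2) / ke = 0.693147 / 0.341 = 2.033 hr
C(t) = C0 * exp(-ke*t) = 309 * exp(-0.341*5)
C(5) = 56.17 mg/L


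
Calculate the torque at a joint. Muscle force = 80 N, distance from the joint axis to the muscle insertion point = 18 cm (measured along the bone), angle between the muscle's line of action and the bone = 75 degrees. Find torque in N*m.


Torque = F * d * sin(theta)   (moment arm = d*sin(theta))
d = 18 cm = 0.18 m
Torque = 80 * 0.18 * sin(75)
Torque = 13.91 N*m


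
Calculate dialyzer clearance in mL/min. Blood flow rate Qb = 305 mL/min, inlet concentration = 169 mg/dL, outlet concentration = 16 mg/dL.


K = Qb * (Cb_in - Cb_out) / Cb_in
K = 305 * (169 - 16) / 169
K = 276.1 mL/min


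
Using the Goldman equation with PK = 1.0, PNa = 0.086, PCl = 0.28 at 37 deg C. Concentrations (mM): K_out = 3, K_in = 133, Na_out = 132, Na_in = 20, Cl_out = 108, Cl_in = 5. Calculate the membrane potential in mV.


Vm = (RT/F)*ln((PK*Ko + PNa*Nao + PCl*Cli)/(PK*Ki + PNa*Nai + PCl*Clo))
Numer = 15.752, Denom = 164.96
Vm = -62.77 mV


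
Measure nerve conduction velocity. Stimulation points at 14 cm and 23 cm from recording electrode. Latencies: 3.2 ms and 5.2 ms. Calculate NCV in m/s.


Distance = (23 - 14) / 100 = 0.09 m
dt = (5.2 - 3.2) / 1000 = 0.002 s
NCV = dist / dt = 45 m/s


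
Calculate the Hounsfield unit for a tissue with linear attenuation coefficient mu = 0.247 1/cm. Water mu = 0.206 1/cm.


HU = ((mu_tissue - mu_water) / mu_water) * 1000
HU = ((0.247 - 0.206) / 0.206) * 1000
HU = 199


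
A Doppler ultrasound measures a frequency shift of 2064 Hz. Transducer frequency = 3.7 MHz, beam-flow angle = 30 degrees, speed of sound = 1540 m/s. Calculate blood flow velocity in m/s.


v = fd * c / (2 * f0 * cos(theta))
v = 2064 * 1540 / (2 * 3.7000e+06 * cos(30))
v = 0.496 m/s


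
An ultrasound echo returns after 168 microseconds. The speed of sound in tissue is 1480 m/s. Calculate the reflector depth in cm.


depth = c * t / 2
t = 168 us = 1.6800e-04 s
depth = 1480 * 1.6800e-04 / 2
depth = 0.12432 m = 12.432 cm


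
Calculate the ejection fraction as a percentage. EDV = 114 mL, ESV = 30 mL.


SV = EDV - ESV = 114 - 30 = 84 mL
EF = SV/EDV * 100 = 84/114 * 100
EF = 73.68%


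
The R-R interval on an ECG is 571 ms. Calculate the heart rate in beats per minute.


HR = 60 / RR_interval(s)
RR = 571 ms = 0.571 s
HR = 60 / 0.571 = 105.1 bpm


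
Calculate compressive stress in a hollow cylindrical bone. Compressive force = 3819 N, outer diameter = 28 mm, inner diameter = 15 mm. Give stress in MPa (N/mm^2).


A = pi*(r_o^2 - r_i^2)
r_o = 14 mm, r_i = 7.5 mm
A = 439.038 mm^2
sigma = F/A = 3819 / 439.038
sigma = 8.699 MPa


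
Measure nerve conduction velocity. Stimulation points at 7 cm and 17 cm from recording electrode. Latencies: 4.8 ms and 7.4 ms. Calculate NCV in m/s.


Distance = (17 - 7) / 100 = 0.1 m
dt = (7.4 - 4.8) / 1000 = 0.0026 s
NCV = dist / dt = 38.46 m/s


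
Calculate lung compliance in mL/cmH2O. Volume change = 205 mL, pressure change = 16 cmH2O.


C = dV / dP
C = 205 / 16
C = 12.81 mL/cmH2O


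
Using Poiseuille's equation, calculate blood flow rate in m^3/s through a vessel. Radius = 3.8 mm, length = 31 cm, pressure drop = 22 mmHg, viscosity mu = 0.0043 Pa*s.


Q = pi*r^4*dP / (8*mu*L)
r = 0.0038 m, L = 0.31 m
dP = 22 mmHg = 2933.084 Pa
Q = 1.8017e-04 m^3/s


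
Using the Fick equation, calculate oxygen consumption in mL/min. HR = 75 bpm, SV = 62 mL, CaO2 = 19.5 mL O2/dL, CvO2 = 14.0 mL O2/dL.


CO = HR*SV = 75*62/1000 = 4.65 L/min
a-v O2 diff = 19.5 - 14.0 = 5.5 mL/dL
VO2 = CO * (CaO2-CvO2) * 10 dL/L
VO2 = 4.65 * 5.5 * 10
VO2 = 255.8 mL/min


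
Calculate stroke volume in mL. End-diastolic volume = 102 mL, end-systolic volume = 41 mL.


SV = EDV - ESV
SV = 102 - 41
SV = 61 mL


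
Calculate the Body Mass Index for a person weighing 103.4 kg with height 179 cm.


BMI = weight / height^2
height = 179 cm = 1.79 m
BMI = 103.4 / 1.79^2
BMI = 32.27 kg/m^2


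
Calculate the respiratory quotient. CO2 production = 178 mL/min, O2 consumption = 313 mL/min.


RQ = VCO2 / VO2
RQ = 178 / 313
RQ = 0.5687


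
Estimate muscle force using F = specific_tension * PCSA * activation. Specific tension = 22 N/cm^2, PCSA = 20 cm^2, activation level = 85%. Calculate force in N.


F = sigma * PCSA * activation
F = 22 * 20 * 0.85
F = 374 N


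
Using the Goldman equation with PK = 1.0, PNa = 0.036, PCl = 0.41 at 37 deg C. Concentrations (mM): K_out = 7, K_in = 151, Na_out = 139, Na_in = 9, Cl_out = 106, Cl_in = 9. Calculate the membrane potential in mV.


Vm = (RT/F)*ln((PK*Ko + PNa*Nao + PCl*Cli)/(PK*Ki + PNa*Nai + PCl*Clo))
Numer = 15.694, Denom = 194.784
Vm = -67.31 mV


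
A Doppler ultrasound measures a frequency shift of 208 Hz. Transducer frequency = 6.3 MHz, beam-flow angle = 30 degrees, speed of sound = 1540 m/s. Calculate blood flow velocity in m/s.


v = fd * c / (2 * f0 * cos(theta))
v = 208 * 1540 / (2 * 6.3000e+06 * cos(30))
v = 0.02936 m/s


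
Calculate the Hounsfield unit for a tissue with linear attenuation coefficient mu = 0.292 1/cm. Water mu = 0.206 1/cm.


HU = ((mu_tissue - mu_water) / mu_water) * 1000
HU = ((0.292 - 0.206) / 0.206) * 1000
HU = 417.5


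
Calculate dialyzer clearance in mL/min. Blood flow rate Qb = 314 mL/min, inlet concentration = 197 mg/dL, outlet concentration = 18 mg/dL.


K = Qb * (Cb_in - Cb_out) / Cb_in
K = 314 * (197 - 18) / 197
K = 285.3 mL/min


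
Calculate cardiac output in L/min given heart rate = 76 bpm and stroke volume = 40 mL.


CO = HR * SV
CO = 76 * 40 / 1000
CO = 3.04 L/min


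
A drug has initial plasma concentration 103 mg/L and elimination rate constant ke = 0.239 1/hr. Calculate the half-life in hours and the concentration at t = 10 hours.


t_half = ln(2) / ke = 0.693147 / 0.239 = 2.9 hr
C(t) = C0 * exp(-ke*t) = 103 * exp(-0.239*10)
C(10) = 9.438 mg/L


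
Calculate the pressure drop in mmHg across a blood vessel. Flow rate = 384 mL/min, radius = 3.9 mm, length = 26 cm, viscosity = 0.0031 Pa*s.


dP = 8*mu*L*Q / (pi*r^4)
Q = 384 mL/min = 6.4e-06 m^3/s
dP = 56.7802 Pa = 56.7802 / 133.322 mmHg = 0.4259 mmHg


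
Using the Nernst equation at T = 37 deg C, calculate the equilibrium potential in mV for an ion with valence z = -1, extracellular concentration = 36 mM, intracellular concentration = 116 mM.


E = (RT/(zF)) * ln(C_out/C_in)
T = 37 + 273.15 = 310.15 K
E = (8.314 * 310.15 / (-1 * 96485)) * ln(36/116)
E = 31.27 mV


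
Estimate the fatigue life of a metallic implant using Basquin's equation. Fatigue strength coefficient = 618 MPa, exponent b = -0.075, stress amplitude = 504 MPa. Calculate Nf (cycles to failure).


sigma_a = sigma_f' * (2Nf)^b
2Nf = (sigma_a/sigma_f')^(1/b)
2Nf = (504/618)^(1/-0.075)
2Nf = 15.162559
Nf = 7.581


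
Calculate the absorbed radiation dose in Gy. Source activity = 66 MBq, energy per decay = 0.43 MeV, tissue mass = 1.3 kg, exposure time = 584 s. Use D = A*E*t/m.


A = 66 MBq = 6.6000e+07 Bq
E = 0.43 MeV = 6.8886e-14 J
D = A*E*t/m = 6.6000e+07*6.8886e-14*584/1.3
D = 0.002042 Gy


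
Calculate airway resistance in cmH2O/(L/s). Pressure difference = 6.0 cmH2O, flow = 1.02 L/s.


R = dP / flow
R = 6.0 / 1.02
R = 5.882 cmH2O/(L/s)


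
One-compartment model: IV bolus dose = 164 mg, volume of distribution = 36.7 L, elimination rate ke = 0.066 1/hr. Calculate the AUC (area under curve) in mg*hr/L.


C0 = Dose/Vd = 164/36.7 = 4.46866 mg/L
AUC = C0/ke = 4.46866/0.066
AUC = 67.71 mg*hr/L


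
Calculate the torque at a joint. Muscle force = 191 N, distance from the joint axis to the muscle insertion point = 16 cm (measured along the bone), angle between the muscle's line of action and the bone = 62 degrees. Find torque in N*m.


Torque = F * d * sin(theta)   (moment arm = d*sin(theta))
d = 16 cm = 0.16 m
Torque = 191 * 0.16 * sin(62)
Torque = 26.98 N*m


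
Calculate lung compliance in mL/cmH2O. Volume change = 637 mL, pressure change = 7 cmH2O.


C = dV / dP
C = 637 / 7
C = 91 mL/cmH2O


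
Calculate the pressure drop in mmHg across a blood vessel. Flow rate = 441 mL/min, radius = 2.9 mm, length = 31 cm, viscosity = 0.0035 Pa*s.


dP = 8*mu*L*Q / (pi*r^4)
Q = 441 mL/min = 7.35e-06 m^3/s
dP = 287.121 Pa = 287.121 / 133.322 mmHg = 2.154 mmHg


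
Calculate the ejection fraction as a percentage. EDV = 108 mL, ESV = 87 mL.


SV = EDV - ESV = 108 - 87 = 21 mL
EF = SV/EDV * 100 = 21/108 * 100
EF = 19.44%


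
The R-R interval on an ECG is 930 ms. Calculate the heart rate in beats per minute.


HR = 60 / RR_interval(s)
RR = 930 ms = 0.93 s
HR = 60 / 0.93 = 64.52 bpm


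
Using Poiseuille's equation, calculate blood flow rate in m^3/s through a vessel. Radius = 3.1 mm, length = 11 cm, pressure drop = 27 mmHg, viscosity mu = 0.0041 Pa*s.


Q = pi*r^4*dP / (8*mu*L)
r = 0.0031 m, L = 0.11 m
dP = 27 mmHg = 3599.694 Pa
Q = 2.8946e-04 m^3/s


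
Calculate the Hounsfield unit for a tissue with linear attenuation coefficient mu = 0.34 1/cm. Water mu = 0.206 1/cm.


HU = ((mu_tissue - mu_water) / mu_water) * 1000
HU = ((0.34 - 0.206) / 0.206) * 1000
HU = 650.5


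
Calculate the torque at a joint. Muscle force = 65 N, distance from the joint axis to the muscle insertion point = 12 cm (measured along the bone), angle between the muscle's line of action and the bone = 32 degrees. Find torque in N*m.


Torque = F * d * sin(theta)   (moment arm = d*sin(theta))
d = 12 cm = 0.12 m
Torque = 65 * 0.12 * sin(32)
Torque = 4.133 N*m


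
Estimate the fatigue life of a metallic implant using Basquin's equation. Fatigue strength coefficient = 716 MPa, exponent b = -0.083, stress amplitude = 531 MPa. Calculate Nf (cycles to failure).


sigma_a = sigma_f' * (2Nf)^b
2Nf = (sigma_a/sigma_f')^(1/b)
2Nf = (531/716)^(1/-0.083)
2Nf = 36.650367
Nf = 18.33


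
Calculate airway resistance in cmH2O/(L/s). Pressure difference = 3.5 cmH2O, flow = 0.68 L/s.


R = dP / flow
R = 3.5 / 0.68
R = 5.147 cmH2O/(L/s)


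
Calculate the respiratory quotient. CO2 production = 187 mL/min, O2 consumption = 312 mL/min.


RQ = VCO2 / VO2
RQ = 187 / 312
RQ = 0.5994


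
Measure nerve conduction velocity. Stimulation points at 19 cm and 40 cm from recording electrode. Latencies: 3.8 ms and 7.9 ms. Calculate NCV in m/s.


Distance = (40 - 19) / 100 = 0.21 m
dt = (7.9 - 3.8) / 1000 = 0.0041 s
NCV = dist / dt = 51.22 m/s


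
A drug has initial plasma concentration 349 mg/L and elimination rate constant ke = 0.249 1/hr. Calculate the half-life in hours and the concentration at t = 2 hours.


t_half = ln(2) / ke = 0.693147 / 0.249 = 2.784 hr
C(t) = C0 * exp(-ke*t) = 349 * exp(-0.249*2)
C(2) = 212.1 mg/L


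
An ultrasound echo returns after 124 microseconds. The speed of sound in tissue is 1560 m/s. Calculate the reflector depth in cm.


depth = c * t / 2
t = 124 us = 1.2400e-04 s
depth = 1560 * 1.2400e-04 / 2
depth = 0.09672 m = 9.672 cm


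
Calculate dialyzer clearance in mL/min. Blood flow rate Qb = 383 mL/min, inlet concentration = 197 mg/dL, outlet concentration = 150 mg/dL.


K = Qb * (Cb_in - Cb_out) / Cb_in
K = 383 * (197 - 150) / 197
K = 91.38 mL/min


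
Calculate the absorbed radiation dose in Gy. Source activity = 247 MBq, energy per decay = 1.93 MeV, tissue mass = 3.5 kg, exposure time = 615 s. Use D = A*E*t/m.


A = 247 MBq = 2.4700e+08 Bq
E = 1.93 MeV = 3.09186e-13 J
D = A*E*t/m = 2.4700e+08*3.09186e-13*615/3.5
D = 0.01342 Gy


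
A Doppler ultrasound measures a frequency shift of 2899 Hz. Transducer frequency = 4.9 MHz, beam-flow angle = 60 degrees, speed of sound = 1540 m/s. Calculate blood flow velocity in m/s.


v = fd * c / (2 * f0 * cos(theta))
v = 2899 * 1540 / (2 * 4.9000e+06 * cos(60))
v = 0.9111 m/s


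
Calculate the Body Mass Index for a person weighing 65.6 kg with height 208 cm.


BMI = weight / height^2
height = 208 cm = 2.08 m
BMI = 65.6 / 2.08^2
BMI = 15.16 kg/m^2


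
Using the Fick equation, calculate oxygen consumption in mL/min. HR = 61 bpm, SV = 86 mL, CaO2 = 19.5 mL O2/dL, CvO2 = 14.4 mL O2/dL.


CO = HR*SV = 61*86/1000 = 5.246 L/min
a-v O2 diff = 19.5 - 14.4 = 5.1 mL/dL
VO2 = CO * (CaO2-CvO2) * 10 dL/L
VO2 = 5.246 * 5.1 * 10
VO2 = 267.5 mL/min


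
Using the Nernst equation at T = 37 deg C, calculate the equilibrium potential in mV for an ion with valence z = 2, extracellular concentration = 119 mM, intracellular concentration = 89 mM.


E = (RT/(zF)) * ln(C_out/C_in)
T = 37 + 273.15 = 310.15 K
E = (8.314 * 310.15 / (2 * 96485)) * ln(119/89)
E = 3.882 mV


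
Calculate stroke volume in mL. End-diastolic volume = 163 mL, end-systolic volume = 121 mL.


SV = EDV - ESV
SV = 163 - 121
SV = 42 mL


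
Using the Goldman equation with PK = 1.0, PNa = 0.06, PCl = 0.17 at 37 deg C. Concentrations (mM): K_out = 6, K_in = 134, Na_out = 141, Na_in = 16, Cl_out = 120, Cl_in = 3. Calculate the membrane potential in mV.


Vm = (RT/F)*ln((PK*Ko + PNa*Nao + PCl*Cli)/(PK*Ki + PNa*Nai + PCl*Clo))
Numer = 14.97, Denom = 155.36
Vm = -62.53 mV


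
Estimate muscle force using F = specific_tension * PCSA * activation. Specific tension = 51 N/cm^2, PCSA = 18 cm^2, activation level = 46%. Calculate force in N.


F = sigma * PCSA * activation
F = 51 * 18 * 0.46
F = 422.3 N


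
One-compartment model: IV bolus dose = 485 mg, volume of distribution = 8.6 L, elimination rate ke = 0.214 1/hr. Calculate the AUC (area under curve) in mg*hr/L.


C0 = Dose/Vd = 485/8.6 = 56.3953 mg/L
AUC = C0/ke = 56.3953/0.214
AUC = 263.5 mg*hr/L


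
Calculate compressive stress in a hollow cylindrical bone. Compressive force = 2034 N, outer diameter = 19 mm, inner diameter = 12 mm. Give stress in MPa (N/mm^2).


A = pi*(r_o^2 - r_i^2)
r_o = 9.5 mm, r_i = 6 mm
A = 170.431 mm^2
sigma = F/A = 2034 / 170.431
sigma = 11.93 MPa


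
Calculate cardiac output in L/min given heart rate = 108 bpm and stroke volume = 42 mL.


CO = HR * SV
CO = 108 * 42 / 1000
CO = 4.536 L/min


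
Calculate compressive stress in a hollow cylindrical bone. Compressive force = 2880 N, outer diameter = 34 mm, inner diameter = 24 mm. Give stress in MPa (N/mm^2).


A = pi*(r_o^2 - r_i^2)
r_o = 17 mm, r_i = 12 mm
A = 455.531 mm^2
sigma = F/A = 2880 / 455.531
sigma = 6.322 MPa


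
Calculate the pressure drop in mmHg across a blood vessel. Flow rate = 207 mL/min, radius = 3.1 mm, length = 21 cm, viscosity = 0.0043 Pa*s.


dP = 8*mu*L*Q / (pi*r^4)
Q = 207 mL/min = 3.45e-06 m^3/s
dP = 85.9014 Pa = 85.9014 / 133.322 mmHg = 0.6443 mmHg


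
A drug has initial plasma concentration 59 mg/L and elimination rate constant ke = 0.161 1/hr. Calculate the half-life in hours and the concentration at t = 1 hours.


t_half = ln(2) / ke = 0.693147 / 0.161 = 4.305 hr
C(t) = C0 * exp(-ke*t) = 59 * exp(-0.161*1)
C(1) = 50.23 mg/L


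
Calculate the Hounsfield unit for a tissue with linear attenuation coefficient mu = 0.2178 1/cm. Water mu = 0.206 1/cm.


HU = ((mu_tissue - mu_water) / mu_water) * 1000
HU = ((0.2178 - 0.206) / 0.206) * 1000
HU = 57.28


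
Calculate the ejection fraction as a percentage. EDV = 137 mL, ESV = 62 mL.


SV = EDV - ESV = 137 - 62 = 75 mL
EF = SV/EDV * 100 = 75/137 * 100
EF = 54.74%


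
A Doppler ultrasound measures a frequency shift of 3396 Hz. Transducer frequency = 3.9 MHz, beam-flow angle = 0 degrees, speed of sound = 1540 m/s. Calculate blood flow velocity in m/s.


v = fd * c / (2 * f0 * cos(theta))
v = 3396 * 1540 / (2 * 3.9000e+06 * cos(0))
v = 0.6705 m/s


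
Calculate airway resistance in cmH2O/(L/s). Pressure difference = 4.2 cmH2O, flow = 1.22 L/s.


R = dP / flow
R = 4.2 / 1.22
R = 3.443 cmH2O/(L/s)


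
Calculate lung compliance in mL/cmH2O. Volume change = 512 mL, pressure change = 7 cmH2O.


C = dV / dP
C = 512 / 7
C = 73.14 mL/cmH2O


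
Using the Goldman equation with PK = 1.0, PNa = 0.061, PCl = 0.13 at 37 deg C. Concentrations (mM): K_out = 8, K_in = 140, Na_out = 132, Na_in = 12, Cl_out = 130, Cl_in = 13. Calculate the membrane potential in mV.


Vm = (RT/F)*ln((PK*Ko + PNa*Nao + PCl*Cli)/(PK*Ki + PNa*Nai + PCl*Clo))
Numer = 17.742, Denom = 157.632
Vm = -58.38 mV


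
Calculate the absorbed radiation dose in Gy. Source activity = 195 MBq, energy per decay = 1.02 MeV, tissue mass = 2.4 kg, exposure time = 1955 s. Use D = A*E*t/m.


A = 195 MBq = 1.9500e+08 Bq
E = 1.02 MeV = 1.63404e-13 J
D = A*E*t/m = 1.9500e+08*1.63404e-13*1955/2.4
D = 0.02596 Gy


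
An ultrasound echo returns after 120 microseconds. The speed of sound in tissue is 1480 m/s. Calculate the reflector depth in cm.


depth = c * t / 2
t = 120 us = 1.2000e-04 s
depth = 1480 * 1.2000e-04 / 2
depth = 0.0888 m = 8.88 cm


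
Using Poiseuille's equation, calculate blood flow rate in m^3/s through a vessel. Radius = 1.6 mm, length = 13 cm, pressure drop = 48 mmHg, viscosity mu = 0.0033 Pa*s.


Q = pi*r^4*dP / (8*mu*L)
r = 0.0016 m, L = 0.13 m
dP = 48 mmHg = 6399.456 Pa
Q = 3.8391e-05 m^3/s


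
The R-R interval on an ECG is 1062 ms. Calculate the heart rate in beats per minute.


HR = 60 / RR_interval(s)
RR = 1062 ms = 1.062 s
HR = 60 / 1.062 = 56.5 bpm


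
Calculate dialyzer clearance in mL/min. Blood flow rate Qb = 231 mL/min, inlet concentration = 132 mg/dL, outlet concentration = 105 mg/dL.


K = Qb * (Cb_in - Cb_out) / Cb_in
K = 231 * (132 - 105) / 132
K = 47.25 mL/min


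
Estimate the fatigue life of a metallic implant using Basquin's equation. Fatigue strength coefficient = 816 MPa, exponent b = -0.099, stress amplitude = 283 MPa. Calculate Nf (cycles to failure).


sigma_a = sigma_f' * (2Nf)^b
2Nf = (sigma_a/sigma_f')^(1/b)
2Nf = (283/816)^(1/-0.099)
2Nf = 44207.113
Nf = 2.21e+04


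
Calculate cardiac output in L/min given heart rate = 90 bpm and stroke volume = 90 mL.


CO = HR * SV
CO = 90 * 90 / 1000
CO = 8.1 L/min


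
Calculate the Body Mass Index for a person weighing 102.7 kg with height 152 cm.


BMI = weight / height^2
height = 152 cm = 1.52 m
BMI = 102.7 / 1.52^2
BMI = 44.45 kg/m^2


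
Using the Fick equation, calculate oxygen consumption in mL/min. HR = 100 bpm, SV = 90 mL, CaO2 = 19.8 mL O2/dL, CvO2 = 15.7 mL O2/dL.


CO = HR*SV = 100*90/1000 = 9 L/min
a-v O2 diff = 19.8 - 15.7 = 4.1 mL/dL
VO2 = CO * (CaO2-CvO2) * 10 dL/L
VO2 = 9 * 4.1 * 10
VO2 = 369 mL/min


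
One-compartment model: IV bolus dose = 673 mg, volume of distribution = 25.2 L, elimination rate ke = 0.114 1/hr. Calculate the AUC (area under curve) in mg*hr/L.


C0 = Dose/Vd = 673/25.2 = 26.7063 mg/L
AUC = C0/ke = 26.7063/0.114
AUC = 234.3 mg*hr/L


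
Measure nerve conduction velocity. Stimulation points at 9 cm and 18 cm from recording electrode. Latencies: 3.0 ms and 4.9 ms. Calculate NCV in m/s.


Distance = (18 - 9) / 100 = 0.09 m
dt = (4.9 - 3.0) / 1000 = 0.0019 s
NCV = dist / dt = 47.37 m/s


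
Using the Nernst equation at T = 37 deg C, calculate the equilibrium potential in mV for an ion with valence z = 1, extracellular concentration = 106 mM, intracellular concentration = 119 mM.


E = (RT/(zF)) * ln(C_out/C_in)
T = 37 + 273.15 = 310.15 K
E = (8.314 * 310.15 / (1 * 96485)) * ln(106/119)
E = -3.092 mV


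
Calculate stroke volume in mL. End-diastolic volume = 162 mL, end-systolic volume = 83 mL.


SV = EDV - ESV
SV = 162 - 83
SV = 79 mL


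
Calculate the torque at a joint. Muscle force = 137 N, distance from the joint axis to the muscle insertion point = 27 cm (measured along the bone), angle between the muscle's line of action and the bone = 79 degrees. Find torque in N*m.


Torque = F * d * sin(theta)   (moment arm = d*sin(theta))
d = 27 cm = 0.27 m
Torque = 137 * 0.27 * sin(79)
Torque = 36.31 N*m


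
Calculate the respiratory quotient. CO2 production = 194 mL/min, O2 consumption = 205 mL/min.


RQ = VCO2 / VO2
RQ = 194 / 205
RQ = 0.9463


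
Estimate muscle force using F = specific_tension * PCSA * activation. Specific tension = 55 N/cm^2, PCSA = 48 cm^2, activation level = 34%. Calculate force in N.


F = sigma * PCSA * activation
F = 55 * 48 * 0.34
F = 897.6 N


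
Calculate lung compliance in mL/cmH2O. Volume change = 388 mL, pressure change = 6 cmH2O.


C = dV / dP
C = 388 / 6
C = 64.67 mL/cmH2O


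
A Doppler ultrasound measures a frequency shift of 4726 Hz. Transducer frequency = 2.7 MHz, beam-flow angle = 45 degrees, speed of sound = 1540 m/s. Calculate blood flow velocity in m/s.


v = fd * c / (2 * f0 * cos(theta))
v = 4726 * 1540 / (2 * 2.7000e+06 * cos(45))
v = 1.906 m/s


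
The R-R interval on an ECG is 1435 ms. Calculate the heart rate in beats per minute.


HR = 60 / RR_interval(s)
RR = 1435 ms = 1.435 s
HR = 60 / 1.435 = 41.81 bpm


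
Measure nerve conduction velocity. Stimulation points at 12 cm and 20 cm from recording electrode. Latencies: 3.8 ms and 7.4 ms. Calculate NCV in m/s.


Distance = (20 - 12) / 100 = 0.08 m
dt = (7.4 - 3.8) / 1000 = 0.0036 s
NCV = dist / dt = 22.22 m/s


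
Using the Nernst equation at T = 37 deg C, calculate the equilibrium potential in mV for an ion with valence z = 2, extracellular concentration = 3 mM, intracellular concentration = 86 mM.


E = (RT/(zF)) * ln(C_out/C_in)
T = 37 + 273.15 = 310.15 K
E = (8.314 * 310.15 / (2 * 96485)) * ln(3/86)
E = -44.84 mV


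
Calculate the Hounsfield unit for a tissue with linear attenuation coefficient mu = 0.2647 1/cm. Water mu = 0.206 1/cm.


HU = ((mu_tissue - mu_water) / mu_water) * 1000
HU = ((0.2647 - 0.206) / 0.206) * 1000
HU = 285


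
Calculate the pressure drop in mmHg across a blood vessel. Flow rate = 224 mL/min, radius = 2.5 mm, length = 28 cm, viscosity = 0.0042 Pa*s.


dP = 8*mu*L*Q / (pi*r^4)
Q = 224 mL/min = 3.73333e-06 m^3/s
dP = 286.209 Pa = 286.209 / 133.322 mmHg = 2.147 mmHg


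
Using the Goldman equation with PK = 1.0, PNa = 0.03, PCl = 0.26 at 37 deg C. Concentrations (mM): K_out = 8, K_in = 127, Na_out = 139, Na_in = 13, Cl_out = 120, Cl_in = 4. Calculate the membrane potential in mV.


Vm = (RT/F)*ln((PK*Ko + PNa*Nao + PCl*Cli)/(PK*Ki + PNa*Nai + PCl*Clo))
Numer = 13.21, Denom = 158.59
Vm = -66.42 mV


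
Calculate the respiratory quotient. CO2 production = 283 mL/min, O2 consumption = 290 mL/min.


RQ = VCO2 / VO2
RQ = 283 / 290
RQ = 0.9759


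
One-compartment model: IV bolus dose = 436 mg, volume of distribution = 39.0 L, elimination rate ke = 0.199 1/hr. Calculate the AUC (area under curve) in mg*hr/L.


C0 = Dose/Vd = 436/39.0 = 11.1795 mg/L
AUC = C0/ke = 11.1795/0.199
AUC = 56.18 mg*hr/L


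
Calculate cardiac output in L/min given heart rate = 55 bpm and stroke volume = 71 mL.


CO = HR * SV
CO = 55 * 71 / 1000
CO = 3.905 L/min


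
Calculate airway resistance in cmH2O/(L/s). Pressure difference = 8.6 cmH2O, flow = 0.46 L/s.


R = dP / flow
R = 8.6 / 0.46
R = 18.7 cmH2O/(L/s)


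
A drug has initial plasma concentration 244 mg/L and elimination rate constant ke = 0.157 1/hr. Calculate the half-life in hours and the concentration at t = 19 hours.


t_half = ln(2) / ke = 0.693147 / 0.157 = 4.415 hr
C(t) = C0 * exp(-ke*t) = 244 * exp(-0.157*19)
C(19) = 12.36 mg/L


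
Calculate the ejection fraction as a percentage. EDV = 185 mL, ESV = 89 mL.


SV = EDV - ESV = 185 - 89 = 96 mL
EF = SV/EDV * 100 = 96/185 * 100
EF = 51.89%


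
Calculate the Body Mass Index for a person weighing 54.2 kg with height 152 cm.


BMI = weight / height^2
height = 152 cm = 1.52 m
BMI = 54.2 / 1.52^2
BMI = 23.46 kg/m^2


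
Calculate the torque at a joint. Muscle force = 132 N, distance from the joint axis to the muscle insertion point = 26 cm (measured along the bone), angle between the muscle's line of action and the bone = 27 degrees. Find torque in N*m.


Torque = F * d * sin(theta)   (moment arm = d*sin(theta))
d = 26 cm = 0.26 m
Torque = 132 * 0.26 * sin(27)
Torque = 15.58 N*m


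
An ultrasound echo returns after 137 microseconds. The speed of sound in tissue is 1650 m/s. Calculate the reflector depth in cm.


depth = c * t / 2
t = 137 us = 1.3700e-04 s
depth = 1650 * 1.3700e-04 / 2
depth = 0.113025 m = 11.3025 cm


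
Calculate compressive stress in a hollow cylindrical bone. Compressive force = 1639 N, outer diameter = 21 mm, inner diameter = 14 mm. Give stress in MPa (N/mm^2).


A = pi*(r_o^2 - r_i^2)
r_o = 10.5 mm, r_i = 7 mm
A = 192.423 mm^2
sigma = F/A = 1639 / 192.423
sigma = 8.518 MPa


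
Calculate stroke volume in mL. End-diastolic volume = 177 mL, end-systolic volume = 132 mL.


SV = EDV - ESV
SV = 177 - 132
SV = 45 mL


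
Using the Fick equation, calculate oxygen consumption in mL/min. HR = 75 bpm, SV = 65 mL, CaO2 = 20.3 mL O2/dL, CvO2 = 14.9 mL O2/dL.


CO = HR*SV = 75*65/1000 = 4.875 L/min
a-v O2 diff = 20.3 - 14.9 = 5.4 mL/dL
VO2 = CO * (CaO2-CvO2) * 10 dL/L
VO2 = 4.875 * 5.4 * 10
VO2 = 263.2 mL/min


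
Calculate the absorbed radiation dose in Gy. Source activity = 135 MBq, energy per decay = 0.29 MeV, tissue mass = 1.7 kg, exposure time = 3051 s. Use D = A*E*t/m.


A = 135 MBq = 1.3500e+08 Bq
E = 0.29 MeV = 4.6458e-14 J
D = A*E*t/m = 1.3500e+08*4.6458e-14*3051/1.7
D = 0.01126 Gy


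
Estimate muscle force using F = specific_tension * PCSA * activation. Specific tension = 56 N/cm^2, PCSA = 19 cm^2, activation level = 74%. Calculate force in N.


F = sigma * PCSA * activation
F = 56 * 19 * 0.74
F = 787.4 N


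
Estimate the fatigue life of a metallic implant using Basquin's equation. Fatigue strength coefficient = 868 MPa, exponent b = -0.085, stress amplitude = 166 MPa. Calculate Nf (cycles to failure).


sigma_a = sigma_f' * (2Nf)^b
2Nf = (sigma_a/sigma_f')^(1/b)
2Nf = (166/868)^(1/-0.085)
2Nf = 2.8307506e+08
Nf = 1.4154e+08


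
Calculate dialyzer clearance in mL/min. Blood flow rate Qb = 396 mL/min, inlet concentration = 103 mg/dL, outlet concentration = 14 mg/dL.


K = Qb * (Cb_in - Cb_out) / Cb_in
K = 396 * (103 - 14) / 103
K = 342.2 mL/min


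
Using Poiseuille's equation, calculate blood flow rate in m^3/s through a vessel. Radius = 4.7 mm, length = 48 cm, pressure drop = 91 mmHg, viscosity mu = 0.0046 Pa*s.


Q = pi*r^4*dP / (8*mu*L)
r = 0.0047 m, L = 0.48 m
dP = 91 mmHg = 12132.302 Pa
Q = 0.001053 m^3/s


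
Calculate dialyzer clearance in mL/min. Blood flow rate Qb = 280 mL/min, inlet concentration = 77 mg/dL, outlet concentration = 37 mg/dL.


K = Qb * (Cb_in - Cb_out) / Cb_in
K = 280 * (77 - 37) / 77
K = 145.5 mL/min


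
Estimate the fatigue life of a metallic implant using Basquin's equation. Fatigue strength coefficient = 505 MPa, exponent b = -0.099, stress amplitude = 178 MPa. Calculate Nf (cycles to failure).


sigma_a = sigma_f' * (2Nf)^b
2Nf = (sigma_a/sigma_f')^(1/b)
2Nf = (178/505)^(1/-0.099)
2Nf = 37536.895
Nf = 1.877e+04


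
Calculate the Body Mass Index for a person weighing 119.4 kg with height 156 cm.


BMI = weight / height^2
height = 156 cm = 1.56 m
BMI = 119.4 / 1.56^2
BMI = 49.06 kg/m^2


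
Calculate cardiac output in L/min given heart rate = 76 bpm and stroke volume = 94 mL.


CO = HR * SV
CO = 76 * 94 / 1000
CO = 7.144 L/min


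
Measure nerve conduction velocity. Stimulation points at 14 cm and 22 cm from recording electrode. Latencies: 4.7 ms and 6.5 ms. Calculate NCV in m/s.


Distance = (22 - 14) / 100 = 0.08 m
dt = (6.5 - 4.7) / 1000 = 0.0018 s
NCV = dist / dt = 44.44 m/s


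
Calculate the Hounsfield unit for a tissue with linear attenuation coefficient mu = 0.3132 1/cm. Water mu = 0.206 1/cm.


HU = ((mu_tissue - mu_water) / mu_water) * 1000
HU = ((0.3132 - 0.206) / 0.206) * 1000
HU = 520.4


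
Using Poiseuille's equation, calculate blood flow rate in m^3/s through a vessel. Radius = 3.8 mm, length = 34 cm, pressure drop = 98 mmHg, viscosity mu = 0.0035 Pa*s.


Q = pi*r^4*dP / (8*mu*L)
r = 0.0038 m, L = 0.34 m
dP = 98 mmHg = 13065.556 Pa
Q = 8.9903e-04 m^3/s


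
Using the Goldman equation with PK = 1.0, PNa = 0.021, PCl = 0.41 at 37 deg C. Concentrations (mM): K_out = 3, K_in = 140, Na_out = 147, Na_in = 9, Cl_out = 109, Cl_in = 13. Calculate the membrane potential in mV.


Vm = (RT/F)*ln((PK*Ko + PNa*Nao + PCl*Cli)/(PK*Ki + PNa*Nai + PCl*Clo))
Numer = 11.417, Denom = 184.879
Vm = -74.42 mV


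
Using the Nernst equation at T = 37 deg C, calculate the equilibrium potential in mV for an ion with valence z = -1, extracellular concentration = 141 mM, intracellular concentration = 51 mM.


E = (RT/(zF)) * ln(C_out/C_in)
T = 37 + 273.15 = 310.15 K
E = (8.314 * 310.15 / (-1 * 96485)) * ln(141/51)
E = -27.18 mV


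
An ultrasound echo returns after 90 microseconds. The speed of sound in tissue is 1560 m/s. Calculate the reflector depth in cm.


depth = c * t / 2
t = 90 us = 9.0000e-05 s
depth = 1560 * 9.0000e-05 / 2
depth = 0.0702 m = 7.02 cm


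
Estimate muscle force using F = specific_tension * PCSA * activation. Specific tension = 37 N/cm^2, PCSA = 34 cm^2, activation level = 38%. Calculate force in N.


F = sigma * PCSA * activation
F = 37 * 34 * 0.38
F = 478 N


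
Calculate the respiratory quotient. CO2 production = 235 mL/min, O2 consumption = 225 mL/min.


RQ = VCO2 / VO2
RQ = 235 / 225
RQ = 1.044


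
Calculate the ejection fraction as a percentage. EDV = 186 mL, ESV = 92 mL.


SV = EDV - ESV = 186 - 92 = 94 mL
EF = SV/EDV * 100 = 94/186 * 100
EF = 50.54%


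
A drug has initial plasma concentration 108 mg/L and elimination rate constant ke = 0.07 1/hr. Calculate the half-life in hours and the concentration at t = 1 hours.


t_half = ln(2) / ke = 0.693147 / 0.07 = 9.902 hr
C(t) = C0 * exp(-ke*t) = 108 * exp(-0.07*1)
C(1) = 100.7 mg/L


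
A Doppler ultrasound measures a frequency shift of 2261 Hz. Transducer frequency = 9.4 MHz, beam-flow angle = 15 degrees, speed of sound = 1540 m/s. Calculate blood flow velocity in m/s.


v = fd * c / (2 * f0 * cos(theta))
v = 2261 * 1540 / (2 * 9.4000e+06 * cos(15))
v = 0.1917 m/s


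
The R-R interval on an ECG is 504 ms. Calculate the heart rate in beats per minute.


HR = 60 / RR_interval(s)
RR = 504 ms = 0.504 s
HR = 60 / 0.504 = 119 bpm


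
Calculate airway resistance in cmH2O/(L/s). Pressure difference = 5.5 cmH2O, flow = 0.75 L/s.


R = dP / flow
R = 5.5 / 0.75
R = 7.333 cmH2O/(L/s)


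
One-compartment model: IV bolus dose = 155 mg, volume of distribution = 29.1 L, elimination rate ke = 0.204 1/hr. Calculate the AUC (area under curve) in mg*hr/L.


C0 = Dose/Vd = 155/29.1 = 5.32646 mg/L
AUC = C0/ke = 5.32646/0.204
AUC = 26.11 mg*hr/L


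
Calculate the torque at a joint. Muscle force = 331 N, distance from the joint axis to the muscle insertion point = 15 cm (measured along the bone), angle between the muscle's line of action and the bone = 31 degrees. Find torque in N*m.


Torque = F * d * sin(theta)   (moment arm = d*sin(theta))
d = 15 cm = 0.15 m
Torque = 331 * 0.15 * sin(31)
Torque = 25.57 N*m


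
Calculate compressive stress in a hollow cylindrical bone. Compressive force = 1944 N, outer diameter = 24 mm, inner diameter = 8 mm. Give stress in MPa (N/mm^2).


A = pi*(r_o^2 - r_i^2)
r_o = 12 mm, r_i = 4 mm
A = 402.124 mm^2
sigma = F/A = 1944 / 402.124
sigma = 4.834 MPa


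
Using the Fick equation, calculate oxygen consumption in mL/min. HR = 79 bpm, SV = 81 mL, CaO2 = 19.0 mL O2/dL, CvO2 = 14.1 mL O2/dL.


CO = HR*SV = 79*81/1000 = 6.399 L/min
a-v O2 diff = 19.0 - 14.1 = 4.9 mL/dL
VO2 = CO * (CaO2-CvO2) * 10 dL/L
VO2 = 6.399 * 4.9 * 10
VO2 = 313.6 mL/min


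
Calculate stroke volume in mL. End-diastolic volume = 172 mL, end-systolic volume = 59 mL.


SV = EDV - ESV
SV = 172 - 59
SV = 113 mL


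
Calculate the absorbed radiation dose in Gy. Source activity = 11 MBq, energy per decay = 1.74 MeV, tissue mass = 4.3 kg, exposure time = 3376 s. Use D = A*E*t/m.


A = 11 MBq = 1.1000e+07 Bq
E = 1.74 MeV = 2.78748e-13 J
D = A*E*t/m = 1.1000e+07*2.78748e-13*3376/4.3
D = 0.002407 Gy


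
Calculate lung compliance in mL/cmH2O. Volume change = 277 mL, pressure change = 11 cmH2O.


C = dV / dP
C = 277 / 11
C = 25.18 mL/cmH2O


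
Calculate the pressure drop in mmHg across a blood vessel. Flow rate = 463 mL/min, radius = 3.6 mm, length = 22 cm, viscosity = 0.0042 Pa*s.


dP = 8*mu*L*Q / (pi*r^4)
Q = 463 mL/min = 7.71667e-06 m^3/s
dP = 108.102 Pa = 108.102 / 133.322 mmHg = 0.8108 mmHg


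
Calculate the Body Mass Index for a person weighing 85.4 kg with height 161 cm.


BMI = weight / height^2
height = 161 cm = 1.61 m
BMI = 85.4 / 1.61^2
BMI = 32.95 kg/m^2


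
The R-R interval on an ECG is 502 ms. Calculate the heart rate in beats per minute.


HR = 60 / RR_interval(s)
RR = 502 ms = 0.502 s
HR = 60 / 0.502 = 119.5 bpm


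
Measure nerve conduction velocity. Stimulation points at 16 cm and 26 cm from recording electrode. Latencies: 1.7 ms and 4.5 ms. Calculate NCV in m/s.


Distance = (26 - 16) / 100 = 0.1 m
dt = (4.5 - 1.7) / 1000 = 0.0028 s
NCV = dist / dt = 35.71 m/s


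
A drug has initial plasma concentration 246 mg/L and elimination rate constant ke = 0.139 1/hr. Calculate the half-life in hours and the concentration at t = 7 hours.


t_half = ln(2) / ke = 0.693147 / 0.139 = 4.987 hr
C(t) = C0 * exp(-ke*t) = 246 * exp(-0.139*7)
C(7) = 92.98 mg/L


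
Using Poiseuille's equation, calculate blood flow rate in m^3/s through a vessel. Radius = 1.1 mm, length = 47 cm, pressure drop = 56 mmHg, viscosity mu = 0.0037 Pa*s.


Q = pi*r^4*dP / (8*mu*L)
r = 0.0011 m, L = 0.47 m
dP = 56 mmHg = 7466.032 Pa
Q = 2.4684e-06 m^3/s


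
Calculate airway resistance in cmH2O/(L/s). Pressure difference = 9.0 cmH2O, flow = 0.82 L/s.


R = dP / flow
R = 9.0 / 0.82
R = 10.98 cmH2O/(L/s)


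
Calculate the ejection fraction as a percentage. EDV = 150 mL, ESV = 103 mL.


SV = EDV - ESV = 150 - 103 = 47 mL
EF = SV/EDV * 100 = 47/150 * 100
EF = 31.33%


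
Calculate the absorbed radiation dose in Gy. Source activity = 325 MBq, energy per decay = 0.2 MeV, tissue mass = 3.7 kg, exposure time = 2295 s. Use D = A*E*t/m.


A = 325 MBq = 3.2500e+08 Bq
E = 0.2 MeV = 3.204e-14 J
D = A*E*t/m = 3.2500e+08*3.204e-14*2295/3.7
D = 0.006459 Gy


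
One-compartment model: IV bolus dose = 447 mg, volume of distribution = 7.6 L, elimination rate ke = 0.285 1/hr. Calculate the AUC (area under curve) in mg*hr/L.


C0 = Dose/Vd = 447/7.6 = 58.8158 mg/L
AUC = C0/ke = 58.8158/0.285
AUC = 206.4 mg*hr/L


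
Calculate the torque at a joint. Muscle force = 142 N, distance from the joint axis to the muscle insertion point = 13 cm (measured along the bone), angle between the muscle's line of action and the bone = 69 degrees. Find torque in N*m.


Torque = F * d * sin(theta)   (moment arm = d*sin(theta))
d = 13 cm = 0.13 m
Torque = 142 * 0.13 * sin(69)
Torque = 17.23 N*m


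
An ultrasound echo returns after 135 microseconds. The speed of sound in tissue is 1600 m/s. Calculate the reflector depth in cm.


depth = c * t / 2
t = 135 us = 1.3500e-04 s
depth = 1600 * 1.3500e-04 / 2
depth = 0.108 m = 10.8 cm


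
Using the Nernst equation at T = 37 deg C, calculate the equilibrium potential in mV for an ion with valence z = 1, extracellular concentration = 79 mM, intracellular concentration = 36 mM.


E = (RT/(zF)) * ln(C_out/C_in)
T = 37 + 273.15 = 310.15 K
E = (8.314 * 310.15 / (1 * 96485)) * ln(79/36)
E = 21 mV


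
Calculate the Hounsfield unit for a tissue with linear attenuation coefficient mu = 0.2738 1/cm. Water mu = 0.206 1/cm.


HU = ((mu_tissue - mu_water) / mu_water) * 1000
HU = ((0.2738 - 0.206) / 0.206) * 1000
HU = 329.1


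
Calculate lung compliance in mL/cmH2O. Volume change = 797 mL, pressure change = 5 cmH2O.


C = dV / dP
C = 797 / 5
C = 159.4 mL/cmH2O


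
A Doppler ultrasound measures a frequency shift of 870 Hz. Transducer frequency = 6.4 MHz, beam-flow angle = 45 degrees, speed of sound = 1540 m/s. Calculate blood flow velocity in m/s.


v = fd * c / (2 * f0 * cos(theta))
v = 870 * 1540 / (2 * 6.4000e+06 * cos(45))
v = 0.148 m/s


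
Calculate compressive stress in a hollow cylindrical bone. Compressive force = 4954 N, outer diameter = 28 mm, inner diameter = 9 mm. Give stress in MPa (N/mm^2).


A = pi*(r_o^2 - r_i^2)
r_o = 14 mm, r_i = 4.5 mm
A = 552.135 mm^2
sigma = F/A = 4954 / 552.135
sigma = 8.972 MPa


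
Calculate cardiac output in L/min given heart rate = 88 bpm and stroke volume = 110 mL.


CO = HR * SV
CO = 88 * 110 / 1000
CO = 9.68 L/min


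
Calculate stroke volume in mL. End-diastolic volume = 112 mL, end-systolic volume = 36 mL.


SV = EDV - ESV
SV = 112 - 36
SV = 76 mL


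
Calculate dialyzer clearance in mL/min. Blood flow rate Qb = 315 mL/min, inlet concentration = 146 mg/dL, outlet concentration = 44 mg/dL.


K = Qb * (Cb_in - Cb_out) / Cb_in
K = 315 * (146 - 44) / 146
K = 220.1 mL/min


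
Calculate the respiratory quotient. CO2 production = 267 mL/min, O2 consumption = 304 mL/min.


RQ = VCO2 / VO2
RQ = 267 / 304
RQ = 0.8783


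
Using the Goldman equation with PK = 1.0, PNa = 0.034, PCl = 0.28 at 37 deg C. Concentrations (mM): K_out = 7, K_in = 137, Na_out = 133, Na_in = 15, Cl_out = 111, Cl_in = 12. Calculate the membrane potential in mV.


Vm = (RT/F)*ln((PK*Ko + PNa*Nao + PCl*Cli)/(PK*Ki + PNa*Nai + PCl*Clo))
Numer = 14.882, Denom = 168.59
Vm = -64.87 mV


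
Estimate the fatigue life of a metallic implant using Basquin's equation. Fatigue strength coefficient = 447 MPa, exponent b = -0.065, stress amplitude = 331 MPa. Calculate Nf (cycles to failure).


sigma_a = sigma_f' * (2Nf)^b
2Nf = (sigma_a/sigma_f')^(1/b)
2Nf = (331/447)^(1/-0.065)
2Nf = 101.71321
Nf = 50.86


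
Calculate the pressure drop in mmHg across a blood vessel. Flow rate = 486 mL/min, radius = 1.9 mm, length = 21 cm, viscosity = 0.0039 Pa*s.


dP = 8*mu*L*Q / (pi*r^4)
Q = 486 mL/min = 8.1e-06 m^3/s
dP = 1296.27 Pa = 1296.27 / 133.322 mmHg = 9.723 mmHg


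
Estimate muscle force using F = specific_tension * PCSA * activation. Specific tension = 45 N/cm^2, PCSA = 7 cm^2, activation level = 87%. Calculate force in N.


F = sigma * PCSA * activation
F = 45 * 7 * 0.87
F = 274.1 N


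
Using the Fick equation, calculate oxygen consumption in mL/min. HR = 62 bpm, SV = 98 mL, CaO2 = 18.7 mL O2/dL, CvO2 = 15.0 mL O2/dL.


CO = HR*SV = 62*98/1000 = 6.076 L/min
a-v O2 diff = 18.7 - 15.0 = 3.7 mL/dL
VO2 = CO * (CaO2-CvO2) * 10 dL/L
VO2 = 6.076 * 3.7 * 10
VO2 = 224.8 mL/min


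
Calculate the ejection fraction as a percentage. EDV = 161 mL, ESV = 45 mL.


SV = EDV - ESV = 161 - 45 = 116 mL
EF = SV/EDV * 100 = 116/161 * 100
EF = 72.05%


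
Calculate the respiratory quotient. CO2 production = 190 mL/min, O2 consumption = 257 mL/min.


RQ = VCO2 / VO2
RQ = 190 / 257
RQ = 0.7393
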